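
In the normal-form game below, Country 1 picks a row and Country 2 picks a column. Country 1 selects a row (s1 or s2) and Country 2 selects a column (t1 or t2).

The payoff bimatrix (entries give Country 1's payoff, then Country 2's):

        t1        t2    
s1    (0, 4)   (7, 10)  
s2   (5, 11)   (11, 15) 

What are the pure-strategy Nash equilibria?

(s1, t1): Country 1 prefers s2 (5 > 0); Country 2 prefers t2 (10 > 4) — not an equilibrium.
(s1, t2): Country 1 prefers s2 (11 > 7) — not an equilibrium.
(s2, t1): Country 2 prefers t2 (15 > 11) — not an equilibrium.
(s2, t2): Country 1 gets 11 ≥ 7 from s1, and Country 2 gets 15 ≥ 11 from t1 — Nash equilibrium.

(s2, t2)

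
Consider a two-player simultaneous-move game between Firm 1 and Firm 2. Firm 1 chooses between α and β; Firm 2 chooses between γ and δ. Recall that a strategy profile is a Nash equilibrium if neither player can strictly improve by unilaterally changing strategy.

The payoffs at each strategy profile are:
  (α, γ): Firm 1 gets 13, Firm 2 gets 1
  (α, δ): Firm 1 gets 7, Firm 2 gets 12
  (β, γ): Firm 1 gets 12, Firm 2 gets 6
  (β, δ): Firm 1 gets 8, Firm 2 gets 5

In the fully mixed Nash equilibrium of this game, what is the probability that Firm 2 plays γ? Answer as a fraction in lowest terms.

1/2

Let y be the probability that Firm 2 plays γ. In a completely mixed equilibrium, Firm 1 must be indifferent between α and β.
Firm 1's expected payoff from α is 13y + 7(1−y); from β it is 12y + 8(1−y).
Setting these equal: 6y + 7 = 4y + 8, so y = 1/2.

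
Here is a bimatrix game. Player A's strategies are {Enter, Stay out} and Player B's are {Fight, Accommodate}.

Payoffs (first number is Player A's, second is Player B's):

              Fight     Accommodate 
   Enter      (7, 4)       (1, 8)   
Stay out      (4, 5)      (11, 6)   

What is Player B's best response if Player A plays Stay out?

Against Stay out, Player B earns 5 from Fight and 6 from Accommodate.
So Accommodate is the best response.

Accommodate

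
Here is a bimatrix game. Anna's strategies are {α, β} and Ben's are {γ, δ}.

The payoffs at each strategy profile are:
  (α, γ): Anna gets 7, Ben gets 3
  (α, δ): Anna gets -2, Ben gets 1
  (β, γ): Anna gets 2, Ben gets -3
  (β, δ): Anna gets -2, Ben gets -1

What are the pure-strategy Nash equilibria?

(α, γ): Anna gets 7 ≥ 2 from β, and Ben gets 3 ≥ 1 from δ — Nash equilibrium.
(α, δ): Ben prefers γ (3 > 1) — not an equilibrium.
(β, γ): Anna prefers α (7 > 2); Ben prefers δ (-1 > -3) — not an equilibrium.
(β, δ): Anna gets -2 ≥ -2 from α, and Ben gets -1 ≥ -3 from γ — Nash equilibrium.

(α, γ) and (β, δ)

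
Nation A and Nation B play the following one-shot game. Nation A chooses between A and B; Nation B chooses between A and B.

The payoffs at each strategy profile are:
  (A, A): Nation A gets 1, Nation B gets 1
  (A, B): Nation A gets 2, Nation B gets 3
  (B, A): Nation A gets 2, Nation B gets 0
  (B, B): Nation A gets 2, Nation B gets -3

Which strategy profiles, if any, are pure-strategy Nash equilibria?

(A, A): Nation A prefers B (2 > 1); Nation B prefers B (3 > 1) — not an equilibrium.
(A, B): Nation A gets 2 ≥ 2 from B, and Nation B gets 3 ≥ 1 from A — Nash equilibrium.
(B, A): Nation A gets 2 ≥ 1 from A, and Nation B gets 0 ≥ -3 from B — Nash equilibrium.
(B, B): Nation B prefers A (0 > -3) — not an equilibrium.

(A, B) and (B, A)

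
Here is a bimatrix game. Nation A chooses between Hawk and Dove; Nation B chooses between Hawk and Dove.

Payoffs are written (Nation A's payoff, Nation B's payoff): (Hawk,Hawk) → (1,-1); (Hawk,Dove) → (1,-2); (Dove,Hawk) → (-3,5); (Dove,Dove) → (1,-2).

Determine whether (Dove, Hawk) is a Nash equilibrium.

No

At (Dove, Hawk), Nation A earns -3; switching to Hawk would give 1, so Nation A would deviate.
Nation B earns 5; switching to Dove would give -2, so Nation B has no profitable deviation.
Since at least one player can profitably deviate, this is not a Nash equilibrium.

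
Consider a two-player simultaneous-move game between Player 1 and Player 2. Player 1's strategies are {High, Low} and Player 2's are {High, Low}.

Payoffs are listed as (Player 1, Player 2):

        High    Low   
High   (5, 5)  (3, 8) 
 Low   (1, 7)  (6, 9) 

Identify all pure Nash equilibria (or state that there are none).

(High, High): Player 2 prefers Low (8 > 5) — not an equilibrium.
(High, Low): Player 1 prefers Low (6 > 3) — not an equilibrium.
(Low, High): Player 1 prefers High (5 > 1); Player 2 prefers Low (9 > 7) — not an equilibrium.
(Low, Low): Player 1 gets 6 ≥ 3 from High, and Player 2 gets 9 ≥ 7 from High — Nash equilibrium.

(Low, Low)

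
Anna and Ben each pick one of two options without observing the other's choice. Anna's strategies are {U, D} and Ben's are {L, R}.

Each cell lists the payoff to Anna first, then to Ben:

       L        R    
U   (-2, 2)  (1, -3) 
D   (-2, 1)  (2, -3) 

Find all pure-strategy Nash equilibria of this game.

(U, L) and (D, L)

(U, L): Anna gets -2 ≥ -2 from D, and Ben gets 2 ≥ -3 from R — Nash equilibrium.
(U, R): Anna prefers D (2 > 1); Ben prefers L (2 > -3) — not an equilibrium.
(D, L): Anna gets -2 ≥ -2 from U, and Ben gets 1 ≥ -3 from R — Nash equilibrium.
(D, R): Ben prefers L (1 > -3) — not an equilibrium.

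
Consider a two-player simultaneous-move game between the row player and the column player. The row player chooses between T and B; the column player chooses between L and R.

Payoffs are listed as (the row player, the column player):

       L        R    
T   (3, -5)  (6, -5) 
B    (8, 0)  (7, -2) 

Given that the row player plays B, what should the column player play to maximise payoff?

L

Against B, the column player earns 0 from L and -2 from R.
So L is the best response.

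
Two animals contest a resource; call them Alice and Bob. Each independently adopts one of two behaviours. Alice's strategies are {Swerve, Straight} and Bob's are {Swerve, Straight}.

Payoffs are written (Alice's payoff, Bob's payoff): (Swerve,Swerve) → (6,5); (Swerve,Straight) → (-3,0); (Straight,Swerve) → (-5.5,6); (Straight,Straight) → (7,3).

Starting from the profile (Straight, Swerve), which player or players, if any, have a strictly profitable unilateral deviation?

Alice

Alice at (Straight, Swerve) earns -5.5; deviating to Swerve yields 6 — a strict improvement.
Bob earns 6; deviating to Straight yields 3 — not better.
Only Alice has a strictly profitable deviation.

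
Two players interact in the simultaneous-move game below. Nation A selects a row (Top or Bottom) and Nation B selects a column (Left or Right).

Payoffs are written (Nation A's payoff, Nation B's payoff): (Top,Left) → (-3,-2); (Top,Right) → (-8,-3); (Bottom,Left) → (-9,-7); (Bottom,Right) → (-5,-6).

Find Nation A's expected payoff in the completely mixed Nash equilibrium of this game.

First find y, the probability Nation B plays Left, from Nation A's indifference between Top and Bottom: −3y − 8(1−y) = −9y − 5(1−y), giving y = 1/3.
Since Nation A is indifferent in equilibrium, Nation A's expected payoff equals the payoff from either row against (1/3, 2/3). Using Top: −3(1/3) − 8(2/3) = -19/3.

-19/3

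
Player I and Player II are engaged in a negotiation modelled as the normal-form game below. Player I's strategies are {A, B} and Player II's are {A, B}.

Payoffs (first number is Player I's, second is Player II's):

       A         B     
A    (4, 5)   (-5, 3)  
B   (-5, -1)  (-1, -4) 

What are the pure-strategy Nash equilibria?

(A, A)

(A, A): Player I gets 4 ≥ -5 from B, and Player II gets 5 ≥ 3 from B — Nash equilibrium.
(A, B): Player I prefers B (-1 > -5); Player II prefers A (5 > 3) — not an equilibrium.
(B, A): Player I prefers A (4 > -5) — not an equilibrium.
(B, B): Player II prefers A (-1 > -4) — not an equilibrium.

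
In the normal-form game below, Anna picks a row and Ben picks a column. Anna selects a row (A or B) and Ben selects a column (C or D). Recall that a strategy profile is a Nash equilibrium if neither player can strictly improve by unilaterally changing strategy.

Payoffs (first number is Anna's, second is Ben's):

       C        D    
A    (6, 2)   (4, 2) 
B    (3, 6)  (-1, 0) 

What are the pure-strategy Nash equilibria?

(A, C) and (A, D)

(A, C): Anna gets 6 ≥ 3 from B, and Ben gets 2 ≥ 2 from D — Nash equilibrium.
(A, D): Anna gets 4 ≥ -1 from B, and Ben gets 2 ≥ 2 from C — Nash equilibrium.
(B, C): Anna prefers A (6 > 3) — not an equilibrium.
(B, D): Anna prefers A (4 > -1); Ben prefers C (6 > 0) — not an equilibrium.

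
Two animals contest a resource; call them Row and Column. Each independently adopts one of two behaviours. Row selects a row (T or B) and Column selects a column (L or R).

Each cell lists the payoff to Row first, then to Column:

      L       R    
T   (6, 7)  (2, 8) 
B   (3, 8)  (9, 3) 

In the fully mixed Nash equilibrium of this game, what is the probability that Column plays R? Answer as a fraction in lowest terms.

3/10

Let q be the probability that Column plays L. In a completely mixed equilibrium, Row must be indifferent between T and B.
Row's expected payoff from T is 6q + 2(1−q); from B it is 3q + 9(1−q).
Setting these equal: 4q + 2 = −6q + 9, so q = 7/10.
Therefore Column plays R with probability 1 − 7/10 = 3/10.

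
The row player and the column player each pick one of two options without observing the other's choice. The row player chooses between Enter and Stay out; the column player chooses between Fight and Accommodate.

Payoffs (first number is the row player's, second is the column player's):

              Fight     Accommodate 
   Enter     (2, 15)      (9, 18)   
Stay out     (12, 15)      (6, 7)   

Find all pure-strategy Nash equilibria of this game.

(Enter, Accommodate) and (Stay out, Fight)

(Enter, Fight): the row player prefers Stay out (12 > 2); the column player prefers Accommodate (18 > 15) — not an equilibrium.
(Enter, Accommodate): the row player gets 9 ≥ 6 from Stay out, and the column player gets 18 ≥ 15 from Fight — Nash equilibrium.
(Stay out, Fight): the row player gets 12 ≥ 2 from Enter, and the column player gets 15 ≥ 7 from Accommodate — Nash equilibrium.
(Stay out, Accommodate): the row player prefers Enter (9 > 6); the column player prefers Fight (15 > 7) — not an equilibrium.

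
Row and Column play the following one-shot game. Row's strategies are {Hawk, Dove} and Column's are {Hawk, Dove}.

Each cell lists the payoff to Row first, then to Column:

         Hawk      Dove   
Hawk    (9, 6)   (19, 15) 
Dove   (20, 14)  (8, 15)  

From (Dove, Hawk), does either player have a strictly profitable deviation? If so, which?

Column

Row at (Dove, Hawk) earns 20; deviating to Hawk yields 9 — not better.
Column earns 14; deviating to Dove yields 15 — a strict improvement.
Only Column has a strictly profitable deviation.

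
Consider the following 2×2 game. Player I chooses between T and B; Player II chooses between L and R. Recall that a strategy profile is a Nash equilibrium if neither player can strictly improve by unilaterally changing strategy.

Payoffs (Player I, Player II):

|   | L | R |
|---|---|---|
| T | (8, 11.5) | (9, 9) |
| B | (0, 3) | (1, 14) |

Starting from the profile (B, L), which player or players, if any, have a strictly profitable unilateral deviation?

Player I at (B, L) earns 0; deviating to T yields 8 — a strict improvement.
Player II earns 3; deviating to R yields 14 — a strict improvement.
Both Player I and Player II have strictly profitable deviations.

Both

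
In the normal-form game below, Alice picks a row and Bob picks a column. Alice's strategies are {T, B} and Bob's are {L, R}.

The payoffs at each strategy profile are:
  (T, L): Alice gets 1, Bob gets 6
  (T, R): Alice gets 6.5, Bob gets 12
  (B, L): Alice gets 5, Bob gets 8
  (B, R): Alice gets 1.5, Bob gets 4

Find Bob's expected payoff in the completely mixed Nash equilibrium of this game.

First find x, the probability Alice plays T, from Bob's indifference between L and R: 6x + 8(1−x) = 12x + 4(1−x), giving x = 2/5.
Since Bob is indifferent in equilibrium, Bob's expected payoff equals the payoff from either column against (2/5, 3/5). Using L: 6(2/5) + 8(3/5) = 36/5.

36/5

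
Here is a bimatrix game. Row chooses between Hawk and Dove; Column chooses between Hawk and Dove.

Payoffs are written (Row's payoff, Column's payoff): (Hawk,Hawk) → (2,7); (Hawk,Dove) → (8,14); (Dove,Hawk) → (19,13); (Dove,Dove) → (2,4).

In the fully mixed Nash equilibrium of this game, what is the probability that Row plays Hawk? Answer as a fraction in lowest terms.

Let r be the probability that Row plays Hawk. In a completely mixed equilibrium, Column must be indifferent between Hawk and Dove.
Column's expected payoff from Hawk is 7r + 13(1−r); from Dove it is 14r + 4(1−r).
Setting these equal: −6r + 13 = 10r + 4, so r = 9/16.

9/16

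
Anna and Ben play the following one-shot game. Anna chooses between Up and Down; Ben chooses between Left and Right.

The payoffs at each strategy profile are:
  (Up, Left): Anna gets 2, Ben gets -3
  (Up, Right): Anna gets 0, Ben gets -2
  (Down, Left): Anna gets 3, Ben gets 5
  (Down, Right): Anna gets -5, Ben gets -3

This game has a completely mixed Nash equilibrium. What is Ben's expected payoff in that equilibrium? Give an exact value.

First find x, the probability Anna plays Up, from Ben's indifference between Left and Right: −3x + 5(1−x) = −2x − 3(1−x), giving x = 8/9.
Since Ben is indifferent in equilibrium, Ben's expected payoff equals the payoff from either column against (8/9, 1/9). Using Left: −3(8/9) + 5(1/9) = -19/9.

-19/9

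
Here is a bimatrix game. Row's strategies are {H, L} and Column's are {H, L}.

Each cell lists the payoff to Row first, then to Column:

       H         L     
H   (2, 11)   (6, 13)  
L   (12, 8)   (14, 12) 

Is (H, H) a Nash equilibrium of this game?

No

At (H, H), Row earns 2; switching to L would give 12, so Row would deviate.
Column earns 11; switching to L would give 13, so Column would deviate.
Since at least one player can profitably deviate, this is not a Nash equilibrium.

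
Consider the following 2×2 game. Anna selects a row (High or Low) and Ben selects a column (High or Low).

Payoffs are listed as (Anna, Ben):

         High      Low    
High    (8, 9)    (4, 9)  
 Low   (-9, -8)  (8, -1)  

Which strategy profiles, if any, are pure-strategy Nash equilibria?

(High, High) and (Low, Low)

(High, High): Anna gets 8 ≥ -9 from Low, and Ben gets 9 ≥ 9 from Low — Nash equilibrium.
(High, Low): Anna prefers Low (8 > 4) — not an equilibrium.
(Low, High): Anna prefers High (8 > -9); Ben prefers Low (-1 > -8) — not an equilibrium.
(Low, Low): Anna gets 8 ≥ 4 from High, and Ben gets -1 ≥ -8 from High — Nash equilibrium.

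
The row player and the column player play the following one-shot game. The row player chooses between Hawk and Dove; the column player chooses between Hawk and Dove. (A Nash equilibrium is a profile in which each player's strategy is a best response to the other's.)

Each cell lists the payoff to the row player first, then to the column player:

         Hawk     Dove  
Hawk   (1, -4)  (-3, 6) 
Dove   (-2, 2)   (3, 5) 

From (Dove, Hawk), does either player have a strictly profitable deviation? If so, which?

The row player at (Dove, Hawk) earns -2; deviating to Hawk yields 1 — a strict improvement.
The column player earns 2; deviating to Dove yields 5 — a strict improvement.
Both the row player and the column player have strictly profitable deviations.

Both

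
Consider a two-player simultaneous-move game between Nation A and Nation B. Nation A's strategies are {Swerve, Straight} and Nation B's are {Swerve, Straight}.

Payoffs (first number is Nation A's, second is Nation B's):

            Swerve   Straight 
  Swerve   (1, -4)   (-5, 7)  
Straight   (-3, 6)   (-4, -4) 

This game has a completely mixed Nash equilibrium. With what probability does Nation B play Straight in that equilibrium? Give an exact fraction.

4/5

Let c be the probability that Nation B plays Swerve. In a completely mixed equilibrium, Nation A must be indifferent between Swerve and Straight.
Nation A's expected payoff from Swerve is c − 5(1−c); from Straight it is −3c − 4(1−c).
Setting these equal: 6c − 5 = c − 4, so c = 1/5.
Therefore Nation B plays Straight with probability 1 − 1/5 = 4/5.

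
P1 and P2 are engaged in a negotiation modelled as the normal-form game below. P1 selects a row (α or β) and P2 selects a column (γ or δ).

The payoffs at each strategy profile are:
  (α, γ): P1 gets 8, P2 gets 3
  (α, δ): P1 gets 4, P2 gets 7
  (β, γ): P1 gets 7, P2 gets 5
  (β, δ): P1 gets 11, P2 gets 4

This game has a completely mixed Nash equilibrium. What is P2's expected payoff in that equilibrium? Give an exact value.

23/5

First find x, the probability P1 plays α, from P2's indifference between γ and δ: 3x + 5(1−x) = 7x + 4(1−x), giving x = 1/5.
Since P2 is indifferent in equilibrium, P2's expected payoff equals the payoff from either column against (1/5, 4/5). Using γ: 3(1/5) + 5(4/5) = 23/5.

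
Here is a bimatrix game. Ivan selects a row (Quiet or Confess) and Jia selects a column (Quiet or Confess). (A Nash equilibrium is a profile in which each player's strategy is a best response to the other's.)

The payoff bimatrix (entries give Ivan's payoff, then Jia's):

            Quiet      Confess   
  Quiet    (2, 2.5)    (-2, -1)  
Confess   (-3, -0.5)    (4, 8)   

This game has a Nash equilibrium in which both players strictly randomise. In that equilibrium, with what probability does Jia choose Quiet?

6/11

Let y be the probability that Jia plays Quiet. In a completely mixed equilibrium, Ivan must be indifferent between Quiet and Confess.
Ivan's expected payoff from Quiet is 2y − 2(1−y); from Confess it is −3y + 4(1−y).
Setting these equal: 4y − 2 = −7y + 4, so y = 6/11.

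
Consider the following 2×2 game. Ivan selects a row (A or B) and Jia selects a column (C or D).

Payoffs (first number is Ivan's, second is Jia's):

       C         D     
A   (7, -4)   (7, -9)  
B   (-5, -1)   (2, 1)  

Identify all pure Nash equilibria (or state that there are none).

(A, C)

(A, C): Ivan gets 7 ≥ -5 from B, and Jia gets -4 ≥ -9 from D — Nash equilibrium.
(A, D): Jia prefers C (-4 > -9) — not an equilibrium.
(B, C): Ivan prefers A (7 > -5); Jia prefers D (1 > -1) — not an equilibrium.
(B, D): Ivan prefers A (7 > 2) — not an equilibrium.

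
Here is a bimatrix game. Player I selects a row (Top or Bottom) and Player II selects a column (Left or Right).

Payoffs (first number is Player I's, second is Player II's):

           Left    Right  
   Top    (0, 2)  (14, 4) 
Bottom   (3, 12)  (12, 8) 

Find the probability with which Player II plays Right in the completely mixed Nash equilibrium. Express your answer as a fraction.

3/5

Let c be the probability that Player II plays Left. In a completely mixed equilibrium, Player I must be indifferent between Top and Bottom.
Player I's expected payoff from Top is 14(1−c); from Bottom it is 3c + 12(1−c).
Setting these equal: −14c + 14 = −9c + 12, so c = 2/5.
Therefore Player II plays Right with probability 1 − 2/5 = 3/5.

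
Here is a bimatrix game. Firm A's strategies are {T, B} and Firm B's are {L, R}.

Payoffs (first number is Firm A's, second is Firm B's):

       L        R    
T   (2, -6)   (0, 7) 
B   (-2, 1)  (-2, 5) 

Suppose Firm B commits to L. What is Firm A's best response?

T

Against L, Firm A earns 2 from T and -2 from B.
So T is the best response.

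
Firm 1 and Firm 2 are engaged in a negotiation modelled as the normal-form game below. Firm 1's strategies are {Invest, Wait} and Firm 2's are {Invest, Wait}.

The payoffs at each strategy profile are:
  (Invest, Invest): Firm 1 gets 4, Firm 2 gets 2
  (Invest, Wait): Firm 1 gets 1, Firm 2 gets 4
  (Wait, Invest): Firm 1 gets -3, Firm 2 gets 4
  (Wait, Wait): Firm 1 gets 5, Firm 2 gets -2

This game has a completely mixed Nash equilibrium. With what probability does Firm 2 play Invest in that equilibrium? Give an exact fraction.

Let y be the probability that Firm 2 plays Invest. In a completely mixed equilibrium, Firm 1 must be indifferent between Invest and Wait.
Firm 1's expected payoff from Invest is 4y + (1−y); from Wait it is −3y + 5(1−y).
Setting these equal: 3y + 1 = −8y + 5, so y = 4/11.

4/11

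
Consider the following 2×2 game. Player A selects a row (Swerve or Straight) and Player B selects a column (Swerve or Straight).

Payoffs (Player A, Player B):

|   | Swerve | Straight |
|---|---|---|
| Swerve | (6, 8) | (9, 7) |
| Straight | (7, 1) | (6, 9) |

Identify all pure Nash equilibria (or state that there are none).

none

(Swerve, Swerve): Player A prefers Straight (7 > 6) — not an equilibrium.
(Swerve, Straight): Player B prefers Swerve (8 > 7) — not an equilibrium.
(Straight, Swerve): Player B prefers Straight (9 > 1) — not an equilibrium.
(Straight, Straight): Player A prefers Swerve (9 > 6) — not an equilibrium.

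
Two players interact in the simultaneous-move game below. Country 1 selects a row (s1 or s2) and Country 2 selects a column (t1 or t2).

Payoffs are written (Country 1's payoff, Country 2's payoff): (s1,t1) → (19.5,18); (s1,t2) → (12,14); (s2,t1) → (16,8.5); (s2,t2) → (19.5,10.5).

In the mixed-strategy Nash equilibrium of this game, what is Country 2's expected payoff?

35/3

First find p, the probability Country 1 plays s1, from Country 2's indifference between t1 and t2: 18p + 8.5(1−p) = 14p + 10.5(1−p), giving p = 1/3.
Since Country 2 is indifferent in equilibrium, Country 2's expected payoff equals the payoff from either column against (1/3, 2/3). Using t1: 18(1/3) + 8.5(2/3) = 35/3.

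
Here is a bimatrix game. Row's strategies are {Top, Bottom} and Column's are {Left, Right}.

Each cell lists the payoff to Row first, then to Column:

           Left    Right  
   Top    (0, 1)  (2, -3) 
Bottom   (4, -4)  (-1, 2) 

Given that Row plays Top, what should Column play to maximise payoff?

Left

Against Top, Column earns 1 from Left and -3 from Right.
So Left is the best response.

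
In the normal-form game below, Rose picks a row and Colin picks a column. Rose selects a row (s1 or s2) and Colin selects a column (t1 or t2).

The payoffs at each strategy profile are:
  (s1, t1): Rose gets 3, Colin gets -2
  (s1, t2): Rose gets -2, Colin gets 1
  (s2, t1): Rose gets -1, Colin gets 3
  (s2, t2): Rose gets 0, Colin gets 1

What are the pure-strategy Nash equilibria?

none

(s1, t1): Colin prefers t2 (1 > -2) — not an equilibrium.
(s1, t2): Rose prefers s2 (0 > -2) — not an equilibrium.
(s2, t1): Rose prefers s1 (3 > -1) — not an equilibrium.
(s2, t2): Colin prefers t1 (3 > 1) — not an equilibrium.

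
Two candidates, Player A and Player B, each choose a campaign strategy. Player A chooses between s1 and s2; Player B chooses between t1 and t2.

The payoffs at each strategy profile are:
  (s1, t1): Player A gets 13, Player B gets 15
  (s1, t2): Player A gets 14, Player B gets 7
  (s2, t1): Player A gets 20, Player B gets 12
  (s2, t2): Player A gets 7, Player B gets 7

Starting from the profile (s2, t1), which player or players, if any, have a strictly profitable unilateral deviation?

Neither

Player A at (s2, t1) earns 20; deviating to s1 yields 13 — not better.
Player B earns 12; deviating to t2 yields 7 — not better.
Neither player can strictly improve; the profile is a Nash equilibrium.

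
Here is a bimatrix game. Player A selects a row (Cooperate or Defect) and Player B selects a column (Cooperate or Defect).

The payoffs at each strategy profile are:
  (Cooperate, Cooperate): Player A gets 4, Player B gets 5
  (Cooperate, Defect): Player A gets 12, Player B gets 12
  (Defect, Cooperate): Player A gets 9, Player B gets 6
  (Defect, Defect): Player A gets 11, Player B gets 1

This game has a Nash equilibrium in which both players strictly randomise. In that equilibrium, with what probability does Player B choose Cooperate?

Let y be the probability that Player B plays Cooperate. In a completely mixed equilibrium, Player A must be indifferent between Cooperate and Defect.
Player A's expected payoff from Cooperate is 4y + 12(1−y); from Defect it is 9y + 11(1−y).
Setting these equal: −8y + 12 = −2y + 11, so y = 1/6.

1/6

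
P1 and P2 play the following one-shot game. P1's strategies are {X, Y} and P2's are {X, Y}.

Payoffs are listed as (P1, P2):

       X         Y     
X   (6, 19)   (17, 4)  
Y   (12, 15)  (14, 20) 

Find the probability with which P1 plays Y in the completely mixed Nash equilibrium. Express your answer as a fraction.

3/4

Let x be the probability that P1 plays X. In a completely mixed equilibrium, P2 must be indifferent between X and Y.
P2's expected payoff from X is 19x + 15(1−x); from Y it is 4x + 20(1−x).
Setting these equal: 4x + 15 = −16x + 20, so x = 1/4.
Therefore P1 plays Y with probability 1 − 1/4 = 3/4.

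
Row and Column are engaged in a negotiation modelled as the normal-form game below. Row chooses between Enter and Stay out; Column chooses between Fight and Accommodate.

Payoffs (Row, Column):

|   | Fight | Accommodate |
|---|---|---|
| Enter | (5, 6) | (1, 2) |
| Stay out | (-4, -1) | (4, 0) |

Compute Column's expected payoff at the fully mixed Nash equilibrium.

2/5

First find x, the probability Row plays Enter, from Column's indifference between Fight and Accommodate: 6x − (1−x) = 2x, giving x = 1/5.
Since Column is indifferent in equilibrium, Column's expected payoff equals the payoff from either column against (1/5, 4/5). Using Fight: 6(1/5) − (4/5) = 2/5.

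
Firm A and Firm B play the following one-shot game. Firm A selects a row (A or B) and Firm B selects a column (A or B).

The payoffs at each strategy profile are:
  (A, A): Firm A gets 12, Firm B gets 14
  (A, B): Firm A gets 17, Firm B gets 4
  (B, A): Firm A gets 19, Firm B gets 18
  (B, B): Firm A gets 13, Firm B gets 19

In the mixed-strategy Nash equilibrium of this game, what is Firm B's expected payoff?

First find p, the probability Firm A plays A, from Firm B's indifference between A and B: 14p + 18(1−p) = 4p + 19(1−p), giving p = 1/11.
Since Firm B is indifferent in equilibrium, Firm B's expected payoff equals the payoff from either column against (1/11, 10/11). Using A: 14(1/11) + 18(10/11) = 194/11.

194/11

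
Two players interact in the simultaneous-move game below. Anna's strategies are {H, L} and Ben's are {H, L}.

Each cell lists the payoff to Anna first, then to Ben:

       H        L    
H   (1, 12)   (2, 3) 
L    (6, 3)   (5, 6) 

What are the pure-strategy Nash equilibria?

(L, L)

(H, H): Anna prefers L (6 > 1) — not an equilibrium.
(H, L): Anna prefers L (5 > 2); Ben prefers H (12 > 3) — not an equilibrium.
(L, H): Ben prefers L (6 > 3) — not an equilibrium.
(L, L): Anna gets 5 ≥ 2 from H, and Ben gets 6 ≥ 3 from H — Nash equilibrium.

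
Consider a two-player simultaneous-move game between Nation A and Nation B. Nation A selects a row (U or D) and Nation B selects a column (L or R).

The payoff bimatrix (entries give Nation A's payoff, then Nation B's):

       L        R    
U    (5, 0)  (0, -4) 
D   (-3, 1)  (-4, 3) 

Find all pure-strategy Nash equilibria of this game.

(U, L): Nation A gets 5 ≥ -3 from D, and Nation B gets 0 ≥ -4 from R — Nash equilibrium.
(U, R): Nation B prefers L (0 > -4) — not an equilibrium.
(D, L): Nation A prefers U (5 > -3); Nation B prefers R (3 > 1) — not an equilibrium.
(D, R): Nation A prefers U (0 > -4) — not an equilibrium.

(U, L)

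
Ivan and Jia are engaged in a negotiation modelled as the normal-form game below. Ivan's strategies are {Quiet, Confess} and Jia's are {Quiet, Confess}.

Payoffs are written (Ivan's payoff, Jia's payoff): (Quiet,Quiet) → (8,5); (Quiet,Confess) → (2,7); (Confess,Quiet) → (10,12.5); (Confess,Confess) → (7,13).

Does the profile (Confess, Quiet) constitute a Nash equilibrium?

No

At (Confess, Quiet), Ivan earns 10; switching to Quiet would give 8, so Ivan has no profitable deviation.
Jia earns 12.5; switching to Confess would give 13, so Jia would deviate.
Since at least one player can profitably deviate, this is not a Nash equilibrium.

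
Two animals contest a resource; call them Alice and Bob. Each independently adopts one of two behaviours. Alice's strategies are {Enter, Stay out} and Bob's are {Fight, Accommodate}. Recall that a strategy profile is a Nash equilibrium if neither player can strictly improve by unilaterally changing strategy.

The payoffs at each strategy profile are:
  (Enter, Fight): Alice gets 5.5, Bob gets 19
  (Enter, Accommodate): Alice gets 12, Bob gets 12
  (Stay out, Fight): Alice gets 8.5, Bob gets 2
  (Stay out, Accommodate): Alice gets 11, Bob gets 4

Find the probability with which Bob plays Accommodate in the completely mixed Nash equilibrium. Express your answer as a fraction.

3/4

Let q be the probability that Bob plays Fight. In a completely mixed equilibrium, Alice must be indifferent between Enter and Stay out.
Alice's expected payoff from Enter is 5.5q + 12(1−q); from Stay out it is 8.5q + 11(1−q).
Setting these equal: −6.5q + 12 = −2.5q + 11, so q = 1/4.
Therefore Bob plays Accommodate with probability 1 − 1/4 = 3/4.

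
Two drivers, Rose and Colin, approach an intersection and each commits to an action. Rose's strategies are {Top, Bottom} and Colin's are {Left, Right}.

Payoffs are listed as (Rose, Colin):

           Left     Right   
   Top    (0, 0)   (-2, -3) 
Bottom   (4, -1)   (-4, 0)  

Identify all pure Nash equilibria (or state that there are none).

(Top, Left): Rose prefers Bottom (4 > 0) — not an equilibrium.
(Top, Right): Colin prefers Left (0 > -3) — not an equilibrium.
(Bottom, Left): Colin prefers Right (0 > -1) — not an equilibrium.
(Bottom, Right): Rose prefers Top (-2 > -4) — not an equilibrium.

none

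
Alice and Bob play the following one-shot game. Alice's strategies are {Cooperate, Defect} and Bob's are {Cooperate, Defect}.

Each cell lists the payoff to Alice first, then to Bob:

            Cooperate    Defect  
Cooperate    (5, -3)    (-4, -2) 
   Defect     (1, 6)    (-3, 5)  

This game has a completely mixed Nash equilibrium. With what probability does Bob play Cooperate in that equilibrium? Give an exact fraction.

Let q be the probability that Bob plays Cooperate. In a completely mixed equilibrium, Alice must be indifferent between Cooperate and Defect.
Alice's expected payoff from Cooperate is 5q − 4(1−q); from Defect it is q − 3(1−q).
Setting these equal: 9q − 4 = 4q − 3, so q = 1/5.

1/5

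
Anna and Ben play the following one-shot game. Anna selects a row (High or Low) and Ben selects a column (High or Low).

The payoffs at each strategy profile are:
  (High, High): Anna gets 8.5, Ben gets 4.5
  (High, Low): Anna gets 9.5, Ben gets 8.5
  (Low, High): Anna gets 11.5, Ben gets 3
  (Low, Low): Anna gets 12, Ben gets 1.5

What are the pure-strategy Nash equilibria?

(High, High): Anna prefers Low (11.5 > 8.5); Ben prefers Low (8.5 > 4.5) — not an equilibrium.
(High, Low): Anna prefers Low (12 > 9.5) — not an equilibrium.
(Low, High): Anna gets 11.5 ≥ 8.5 from High, and Ben gets 3 ≥ 1.5 from Low — Nash equilibrium.
(Low, Low): Ben prefers High (3 > 1.5) — not an equilibrium.

(Low, High)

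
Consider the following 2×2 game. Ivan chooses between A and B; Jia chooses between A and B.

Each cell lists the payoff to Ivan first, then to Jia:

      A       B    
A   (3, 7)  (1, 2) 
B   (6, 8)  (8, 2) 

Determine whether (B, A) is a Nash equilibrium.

At (B, A), Ivan earns 6; switching to A would give 3, so Ivan has no profitable deviation.
Jia earns 8; switching to B would give 2, so Jia has no profitable deviation.
Neither player can gain by a unilateral deviation, so this profile is a Nash equilibrium.

Yes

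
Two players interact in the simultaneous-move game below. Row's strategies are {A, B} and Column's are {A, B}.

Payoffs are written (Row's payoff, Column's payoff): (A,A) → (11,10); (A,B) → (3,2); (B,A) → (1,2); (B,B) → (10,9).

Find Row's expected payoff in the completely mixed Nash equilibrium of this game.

107/17

First find q, the probability Column plays A, from Row's indifference between A and B: 11q + 3(1−q) = q + 10(1−q), giving q = 7/17.
Since Row is indifferent in equilibrium, Row's expected payoff equals the payoff from either row against (7/17, 10/17). Using A: 11(7/17) + 3(10/17) = 107/17.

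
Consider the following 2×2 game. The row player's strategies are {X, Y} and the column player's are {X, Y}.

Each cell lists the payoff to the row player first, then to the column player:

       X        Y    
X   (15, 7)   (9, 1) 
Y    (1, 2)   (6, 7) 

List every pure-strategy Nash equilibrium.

(X, X): the row player gets 15 ≥ 1 from Y, and the column player gets 7 ≥ 1 from Y — Nash equilibrium.
(X, Y): the column player prefers X (7 > 1) — not an equilibrium.
(Y, X): the row player prefers X (15 > 1); the column player prefers Y (7 > 2) — not an equilibrium.
(Y, Y): the row player prefers X (9 > 6) — not an equilibrium.

(X, X)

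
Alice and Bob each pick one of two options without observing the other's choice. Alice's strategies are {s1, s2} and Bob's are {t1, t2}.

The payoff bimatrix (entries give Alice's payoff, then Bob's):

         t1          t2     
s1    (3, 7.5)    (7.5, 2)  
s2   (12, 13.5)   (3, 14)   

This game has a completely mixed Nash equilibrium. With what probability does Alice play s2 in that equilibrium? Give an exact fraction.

Let x be the probability that Alice plays s1. In a completely mixed equilibrium, Bob must be indifferent between t1 and t2.
Bob's expected payoff from t1 is 7.5x + 13.5(1−x); from t2 it is 2x + 14(1−x).
Setting these equal: −6x + 13.5 = −12x + 14, so x = 1/12.
Therefore Alice plays s2 with probability 1 − 1/12 = 11/12.

11/12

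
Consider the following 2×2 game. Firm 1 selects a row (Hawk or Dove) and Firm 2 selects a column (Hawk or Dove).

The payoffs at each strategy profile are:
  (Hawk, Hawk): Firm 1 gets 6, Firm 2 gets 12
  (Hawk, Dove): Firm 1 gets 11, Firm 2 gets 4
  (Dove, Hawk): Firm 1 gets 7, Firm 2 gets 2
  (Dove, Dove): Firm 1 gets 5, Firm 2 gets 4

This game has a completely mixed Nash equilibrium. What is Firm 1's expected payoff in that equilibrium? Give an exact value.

First find y, the probability Firm 2 plays Hawk, from Firm 1's indifference between Hawk and Dove: 6y + 11(1−y) = 7y + 5(1−y), giving y = 6/7.
Since Firm 1 is indifferent in equilibrium, Firm 1's expected payoff equals the payoff from either row against (6/7, 1/7). Using Hawk: 6(6/7) + 11(1/7) = 47/7.

47/7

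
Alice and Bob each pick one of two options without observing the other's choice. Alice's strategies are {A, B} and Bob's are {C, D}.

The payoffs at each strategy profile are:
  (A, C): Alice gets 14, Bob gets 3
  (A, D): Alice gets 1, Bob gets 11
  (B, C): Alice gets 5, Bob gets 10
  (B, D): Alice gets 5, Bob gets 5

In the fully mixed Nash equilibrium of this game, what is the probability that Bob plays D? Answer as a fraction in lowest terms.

Let q be the probability that Bob plays C. In a completely mixed equilibrium, Alice must be indifferent between A and B.
Alice's expected payoff from A is 14q + (1−q); from B it is 5q + 5(1−q).
Setting these equal: 13q + 1 = 5, so q = 4/13.
Therefore Bob plays D with probability 1 − 4/13 = 9/13.

9/13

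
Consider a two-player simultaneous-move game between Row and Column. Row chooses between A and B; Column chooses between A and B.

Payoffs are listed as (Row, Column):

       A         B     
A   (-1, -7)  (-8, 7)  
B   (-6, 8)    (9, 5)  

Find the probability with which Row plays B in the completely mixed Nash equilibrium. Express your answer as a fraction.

14/17

Let r be the probability that Row plays A. In a completely mixed equilibrium, Column must be indifferent between A and B.
Column's expected payoff from A is −7r + 8(1−r); from B it is 7r + 5(1−r).
Setting these equal: −15r + 8 = 2r + 5, so r = 3/17.
Therefore Row plays B with probability 1 − 3/17 = 14/17.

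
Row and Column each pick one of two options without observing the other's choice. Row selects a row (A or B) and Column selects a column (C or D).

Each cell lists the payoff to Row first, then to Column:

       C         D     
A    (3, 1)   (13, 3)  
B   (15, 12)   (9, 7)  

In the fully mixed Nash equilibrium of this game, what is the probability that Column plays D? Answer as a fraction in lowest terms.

3/4

Let c be the probability that Column plays C. In a completely mixed equilibrium, Row must be indifferent between A and B.
Row's expected payoff from A is 3c + 13(1−c); from B it is 15c + 9(1−c).
Setting these equal: −10c + 13 = 6c + 9, so c = 1/4.
Therefore Column plays D with probability 1 − 1/4 = 3/4.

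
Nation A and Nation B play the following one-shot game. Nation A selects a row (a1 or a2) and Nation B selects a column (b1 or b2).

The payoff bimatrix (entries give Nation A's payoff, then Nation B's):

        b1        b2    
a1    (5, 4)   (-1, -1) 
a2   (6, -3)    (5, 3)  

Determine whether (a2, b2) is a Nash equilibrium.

Yes

At (a2, b2), Nation A earns 5; switching to a1 would give -1, so Nation A has no profitable deviation.
Nation B earns 3; switching to b1 would give -3, so Nation B has no profitable deviation.
Neither player can gain by a unilateral deviation, so this profile is a Nash equilibrium.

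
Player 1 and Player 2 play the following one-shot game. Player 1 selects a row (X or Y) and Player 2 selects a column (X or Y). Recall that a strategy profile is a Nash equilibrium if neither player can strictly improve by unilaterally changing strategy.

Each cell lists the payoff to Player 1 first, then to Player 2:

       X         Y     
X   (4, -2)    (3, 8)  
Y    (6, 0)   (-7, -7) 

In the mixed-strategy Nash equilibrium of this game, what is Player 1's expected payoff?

First find q, the probability Player 2 plays X, from Player 1's indifference between X and Y: 4q + 3(1−q) = 6q − 7(1−q), giving q = 5/6.
Since Player 1 is indifferent in equilibrium, Player 1's expected payoff equals the payoff from either row against (5/6, 1/6). Using X: 4(5/6) + 3(1/6) = 23/6.

23/6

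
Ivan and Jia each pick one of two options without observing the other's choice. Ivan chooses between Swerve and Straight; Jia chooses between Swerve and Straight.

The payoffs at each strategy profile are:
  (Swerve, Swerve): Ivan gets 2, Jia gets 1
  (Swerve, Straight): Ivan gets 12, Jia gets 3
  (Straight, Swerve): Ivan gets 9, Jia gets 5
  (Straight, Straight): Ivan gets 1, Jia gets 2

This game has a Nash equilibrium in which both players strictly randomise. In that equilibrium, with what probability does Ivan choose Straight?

Let r be the probability that Ivan plays Swerve. In a completely mixed equilibrium, Jia must be indifferent between Swerve and Straight.
Jia's expected payoff from Swerve is r + 5(1−r); from Straight it is 3r + 2(1−r).
Setting these equal: −4r + 5 = r + 2, so r = 3/5.
Therefore Ivan plays Straight with probability 1 − 3/5 = 2/5.

2/5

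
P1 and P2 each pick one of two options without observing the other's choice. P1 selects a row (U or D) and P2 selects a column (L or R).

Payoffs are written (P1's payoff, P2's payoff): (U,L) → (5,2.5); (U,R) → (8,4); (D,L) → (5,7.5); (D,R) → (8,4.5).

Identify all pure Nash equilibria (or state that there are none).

(U, R) and (D, L)

(U, L): P2 prefers R (4 > 2.5) — not an equilibrium.
(U, R): P1 gets 8 ≥ 8 from D, and P2 gets 4 ≥ 2.5 from L — Nash equilibrium.
(D, L): P1 gets 5 ≥ 5 from U, and P2 gets 7.5 ≥ 4.5 from R — Nash equilibrium.
(D, R): P2 prefers L (7.5 > 4.5) — not an equilibrium.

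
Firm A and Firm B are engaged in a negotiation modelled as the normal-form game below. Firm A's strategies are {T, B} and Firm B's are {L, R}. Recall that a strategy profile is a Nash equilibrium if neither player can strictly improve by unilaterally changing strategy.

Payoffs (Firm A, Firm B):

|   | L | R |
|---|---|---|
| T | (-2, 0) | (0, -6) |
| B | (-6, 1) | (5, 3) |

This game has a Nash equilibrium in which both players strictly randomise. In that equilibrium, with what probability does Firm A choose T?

Let x be the probability that Firm A plays T. In a completely mixed equilibrium, Firm B must be indifferent between L and R.
Firm B's expected payoff from L is (1−x); from R it is −6x + 3(1−x).
Setting these equal: −x + 1 = −9x + 3, so x = 1/4.

1/4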